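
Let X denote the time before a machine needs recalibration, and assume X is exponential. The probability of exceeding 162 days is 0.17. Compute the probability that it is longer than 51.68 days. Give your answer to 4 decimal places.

0.5682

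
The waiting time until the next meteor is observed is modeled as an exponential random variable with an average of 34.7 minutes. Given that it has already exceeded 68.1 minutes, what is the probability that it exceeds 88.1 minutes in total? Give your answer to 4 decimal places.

The rate is λ = 1/34.7 = 0.0288184 per minute.
By the memoryless property, P(X > 68.1+20 | X > 68.1) = P(X > 20).
P(X > 20) = e^(−0.57637) ≈ 0.5619.

0.5619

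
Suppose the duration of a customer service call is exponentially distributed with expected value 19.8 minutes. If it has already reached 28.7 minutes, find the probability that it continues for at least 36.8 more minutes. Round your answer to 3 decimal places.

0.156

The rate is λ = 1/19.8 = 0.0505051 per minute.
The exponential is memoryless, so the remaining time is again Exp(λ): the condition X > 28.7 is irrelevant.
P(X > 36.8) = e^(−1.8586) ≈ 0.156.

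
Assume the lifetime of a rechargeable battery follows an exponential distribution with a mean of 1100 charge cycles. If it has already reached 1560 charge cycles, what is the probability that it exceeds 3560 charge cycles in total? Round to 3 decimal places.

The rate is λ = 1/1100 = 0.000909091 per charge cycle.
P(X > s+t | X > s) = e^(−λ(s+t))/e^(−λs) = e^(−λt), independent of s = 1560.
P(X > 2000) = e^(−1.8182) ≈ 0.162.

0.162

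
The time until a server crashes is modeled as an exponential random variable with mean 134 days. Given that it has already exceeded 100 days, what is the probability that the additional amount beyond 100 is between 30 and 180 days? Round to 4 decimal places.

The rate is λ = 1/134 = 0.00746269 per day.
Memoryless: the residual past 100 is again Exp(λ).
P(30 < residual < 180) = e^(−λ·30) − e^(−λ·180) = 0.79941 − 0.26099 ≈ 0.5384.

0.5384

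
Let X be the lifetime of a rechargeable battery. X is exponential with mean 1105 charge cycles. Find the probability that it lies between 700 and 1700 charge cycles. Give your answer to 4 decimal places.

0.3160

The rate is λ = 1/1105 = 0.000904977 per charge cycle.
P(700 < X < 1700) = e^(−λ·700) − e^(−λ·1700) = 0.53074 − 0.21471 ≈ 0.3160.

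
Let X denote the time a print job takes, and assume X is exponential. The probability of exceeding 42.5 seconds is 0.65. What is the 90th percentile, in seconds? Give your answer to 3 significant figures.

227

e^(−λ·42.5) = 0.65 ⇒ λ = −ln(0.65)/42.5 = 0.0101361.
90th percentile: 1 − e^(−λt) = 0.9, t = −ln(0.1)/λ = 227.167 seconds.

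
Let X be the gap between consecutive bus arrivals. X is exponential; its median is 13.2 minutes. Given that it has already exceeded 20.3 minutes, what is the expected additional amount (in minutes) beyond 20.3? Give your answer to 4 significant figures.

For an exponential, median = ln(2)/λ, so λ = ln 2 / 13.2 = 0.0525112 per minute.
By memorylessness, the remaining amount past any threshold is again Exp(λ) with mean 1/λ = 19.0436 minutes.

19.04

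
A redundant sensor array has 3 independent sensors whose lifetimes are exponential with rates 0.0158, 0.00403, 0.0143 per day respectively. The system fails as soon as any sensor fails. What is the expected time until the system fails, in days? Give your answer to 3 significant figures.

29.3

The time to first failure is exponential with rate Σλ = 0.0158 + 0.00403 + 0.0143 = 0.03413.
E[min] = 1/Σλ = 1/0.03413 = 29.2997 days.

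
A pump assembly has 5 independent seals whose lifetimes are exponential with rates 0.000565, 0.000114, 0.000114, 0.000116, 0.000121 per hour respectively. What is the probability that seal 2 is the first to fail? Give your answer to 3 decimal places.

0.111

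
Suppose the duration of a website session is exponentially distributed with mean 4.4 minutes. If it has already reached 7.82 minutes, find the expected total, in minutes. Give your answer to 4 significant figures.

12.22

The rate is λ = 1/4.4 = 0.227273 per minute.
By memorylessness, E[X | X > 7.82] = 7.82 + 1/λ = 7.82 + 4.4 = 12.22 minutes.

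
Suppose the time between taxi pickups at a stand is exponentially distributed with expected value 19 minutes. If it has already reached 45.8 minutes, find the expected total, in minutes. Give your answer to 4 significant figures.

The rate is λ = 1/19 = 0.0526316 per minute.
By memorylessness, E[X | X > 45.8] = 45.8 + 1/λ = 45.8 + 19 = 64.8 minutes.

64.80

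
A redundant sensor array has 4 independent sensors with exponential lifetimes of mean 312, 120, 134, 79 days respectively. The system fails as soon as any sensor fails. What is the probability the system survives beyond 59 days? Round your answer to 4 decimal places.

0.1544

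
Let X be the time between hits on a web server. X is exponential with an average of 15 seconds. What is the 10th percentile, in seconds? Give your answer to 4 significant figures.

1.580

The rate is λ = 1/15 = 0.0666667 per second.
Set 1 − e^(−λt) = 0.1, so t = −ln(0.9)/λ = 0.10536/0.0666667 ≈ 1.58041 seconds.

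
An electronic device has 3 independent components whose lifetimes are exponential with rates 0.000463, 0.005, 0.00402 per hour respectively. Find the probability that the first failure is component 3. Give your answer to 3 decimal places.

The time to first failure is exponential with rate Σλ = 0.000463 + 0.005 + 0.00402 = 0.009483.
P(component 3 first) = λ_3/Σλ = 0.00402/0.009483 ≈ 0.424.

0.424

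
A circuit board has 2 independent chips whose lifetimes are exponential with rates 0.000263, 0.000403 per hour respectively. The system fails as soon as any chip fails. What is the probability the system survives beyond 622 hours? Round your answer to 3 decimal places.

0.661

The time to first failure is exponential with rate Σλ = 0.000263 + 0.000403 = 0.000666.
P(min > 622) = e^(−0.000666·622) = e^(−0.41425) ≈ 0.661.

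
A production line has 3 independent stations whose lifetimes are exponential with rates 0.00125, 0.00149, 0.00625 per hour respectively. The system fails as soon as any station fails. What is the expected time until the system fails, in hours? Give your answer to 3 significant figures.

The time to first failure is exponential with rate Σλ = 0.00125 + 0.00149 + 0.00625 = 0.00899.
E[min] = 1/Σλ = 1/0.00899 = 111.235 hours.

111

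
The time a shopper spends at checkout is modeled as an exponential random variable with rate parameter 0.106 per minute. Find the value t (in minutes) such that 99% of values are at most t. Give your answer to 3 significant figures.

43.4

Set 1 − e^(−λt) = 0.99, so t = −ln(0.01)/λ = 4.6052/0.106 ≈ 43.445 minutes.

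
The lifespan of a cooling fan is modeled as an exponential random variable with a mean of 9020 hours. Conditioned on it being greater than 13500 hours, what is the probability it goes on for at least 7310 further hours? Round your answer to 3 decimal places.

The rate is λ = 1/9020 = 0.000110865 per hour.
P(X > s+t | X > s) = e^(−λ(s+t))/e^(−λs) = e^(−λt), independent of s = 13500.
P(X > 7310) = e^(−0.81042) ≈ 0.445.

0.445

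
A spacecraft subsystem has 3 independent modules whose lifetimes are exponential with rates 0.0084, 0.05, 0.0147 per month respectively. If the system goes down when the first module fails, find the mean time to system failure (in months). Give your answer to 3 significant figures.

The time to first failure is exponential with rate Σλ = 0.0084 + 0.05 + 0.0147 = 0.0731.
E[min] = 1/Σλ = 1/0.0731 = 13.6799 months.

13.7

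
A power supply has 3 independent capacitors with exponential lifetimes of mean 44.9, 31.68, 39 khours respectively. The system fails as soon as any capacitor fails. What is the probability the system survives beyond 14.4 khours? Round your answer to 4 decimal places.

0.3184

The first failure time is exponential with rate Σλ_i = 1/44.9 + 1/31.68 + 1/39 = 0.0794784 per khour.
P(min > 14.4) = e^(−0.0794784·14.4) = e^(−1.1445) ≈ 0.3184.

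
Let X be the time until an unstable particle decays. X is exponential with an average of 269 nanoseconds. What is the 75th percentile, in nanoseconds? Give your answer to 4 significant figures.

372.9

The rate is λ = 1/269 = 0.00371747 per nanosecond.
Set 1 − e^(−λt) = 0.75, so t = −ln(0.25)/λ = 1.3863/0.00371747 ≈ 372.913 nanoseconds.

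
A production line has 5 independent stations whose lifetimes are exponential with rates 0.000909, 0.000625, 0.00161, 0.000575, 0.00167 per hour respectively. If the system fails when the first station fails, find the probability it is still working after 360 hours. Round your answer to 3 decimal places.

0.144

The time to first failure is exponential with rate Σλ = 0.000909 + 0.000625 + 0.00161 + 0.000575 + 0.00167 = 0.005389.
P(min > 360) = e^(−0.005389·360) = e^(−1.94) ≈ 0.144.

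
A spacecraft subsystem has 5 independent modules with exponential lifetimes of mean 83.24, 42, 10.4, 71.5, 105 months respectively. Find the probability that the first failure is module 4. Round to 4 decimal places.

Rates: λ_i = 1/mean_i → 0.0120135, 0.0238095, 0.0961538, 0.013986, 0.00952381; Σλ = 0.155487.
P(module 4 first) = λ_4/Σλ = 0.013986/0.155487 ≈ 0.0899.

0.0899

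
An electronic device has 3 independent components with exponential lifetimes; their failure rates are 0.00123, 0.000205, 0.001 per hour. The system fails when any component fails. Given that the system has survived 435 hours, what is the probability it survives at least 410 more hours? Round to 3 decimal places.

Time to first failure ~ Exp(Σλ) with Σλ = 0.002435.
By memorylessness, P(T > 435+410 | T > 435) = P(T > 410) = e^(−0.002435·410) ≈ 0.368.

0.368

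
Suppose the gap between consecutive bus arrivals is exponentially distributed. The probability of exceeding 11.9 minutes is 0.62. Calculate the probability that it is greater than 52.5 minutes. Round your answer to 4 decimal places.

e^(−λ·11.9) = 0.62 ⇒ λ = −ln(0.62)/11.9 = 0.0401711.
P(X > 52.5) = e^(−0.0401711·52.5) = e^(−2.109) ≈ 0.1214.

0.1214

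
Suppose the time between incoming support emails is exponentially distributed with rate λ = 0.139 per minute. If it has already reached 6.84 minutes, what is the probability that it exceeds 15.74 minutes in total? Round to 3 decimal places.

By the memoryless property, P(X > 6.84+8.9 | X > 6.84) = P(X > 8.9).
P(X > 8.9) = e^(−1.2371) ≈ 0.290.

0.290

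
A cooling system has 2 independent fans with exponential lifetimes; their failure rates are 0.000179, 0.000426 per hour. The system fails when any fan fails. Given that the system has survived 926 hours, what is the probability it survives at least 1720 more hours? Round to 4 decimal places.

0.3532

Time to first failure ~ Exp(Σλ) with Σλ = 0.000605.
By memorylessness, P(T > 926+1720 | T > 926) = P(T > 1720) = e^(−0.000605·1720) ≈ 0.3532.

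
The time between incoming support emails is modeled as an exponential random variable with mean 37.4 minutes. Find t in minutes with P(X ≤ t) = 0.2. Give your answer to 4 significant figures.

8.346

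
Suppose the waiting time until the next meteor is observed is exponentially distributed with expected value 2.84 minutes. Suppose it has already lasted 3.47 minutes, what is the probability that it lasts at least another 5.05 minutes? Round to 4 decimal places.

The rate is λ = 1/2.84 = 0.352113 per minute.
The exponential is memoryless, so the remaining time is again Exp(λ): the condition X > 3.47 is irrelevant.
P(X > 5.05) = e^(−1.7782) ≈ 0.1689.

0.1689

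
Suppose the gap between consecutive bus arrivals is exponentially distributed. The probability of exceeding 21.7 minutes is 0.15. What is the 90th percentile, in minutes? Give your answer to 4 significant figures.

e^(−λ·21.7) = 0.15 ⇒ λ = −ln(0.15)/21.7 = 0.0874249.
90th percentile: 1 − e^(−λt) = 0.9, t = −ln(0.1)/λ = 26.3379 minutes.

26.34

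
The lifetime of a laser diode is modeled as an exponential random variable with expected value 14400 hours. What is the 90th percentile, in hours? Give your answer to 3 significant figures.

33200

The rate is λ = 1/14400 = 0.0000694444 per hour.
Set 1 − e^(−λt) = 0.9, so t = −ln(0.1)/λ = 2.3026/0.0000694444 ≈ 33157.2 hours.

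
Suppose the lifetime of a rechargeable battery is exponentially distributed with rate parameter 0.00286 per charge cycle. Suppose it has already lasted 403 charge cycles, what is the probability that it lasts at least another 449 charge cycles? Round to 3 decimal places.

0.277

By the memoryless property, P(X > 403+449 | X > 403) = P(X > 449).
P(X > 449) = e^(−1.2841) ≈ 0.277.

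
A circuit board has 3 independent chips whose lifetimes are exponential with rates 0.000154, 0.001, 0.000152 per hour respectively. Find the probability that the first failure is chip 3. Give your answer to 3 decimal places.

The time to first failure is exponential with rate Σλ = 0.000154 + 0.001 + 0.000152 = 0.001306.
P(chip 3 first) = λ_3/Σλ = 0.000152/0.001306 ≈ 0.116.

0.116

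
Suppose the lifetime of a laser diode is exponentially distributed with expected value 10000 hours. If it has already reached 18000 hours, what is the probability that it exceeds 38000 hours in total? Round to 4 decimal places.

0.1353

The rate is λ = 1/10000 = 0.0001 per hour.
By the memoryless property, P(X > 18000+20000 | X > 18000) = P(X > 20000).
P(X > 20000) = e^(−2) ≈ 0.1353.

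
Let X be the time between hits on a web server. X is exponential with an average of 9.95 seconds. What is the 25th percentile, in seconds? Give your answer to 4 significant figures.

2.862

The rate is λ = 1/9.95 = 0.100503 per second.
Set 1 − e^(−λt) = 0.25, so t = −ln(0.75)/λ = 0.28768/0.100503 ≈ 2.86244 seconds.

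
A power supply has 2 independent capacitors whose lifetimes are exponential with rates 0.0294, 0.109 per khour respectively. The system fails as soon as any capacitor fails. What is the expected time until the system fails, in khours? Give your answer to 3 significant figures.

7.23

The time to first failure is exponential with rate Σλ = 0.0294 + 0.109 = 0.1384.
E[min] = 1/Σλ = 1/0.1384 = 7.22543 khours.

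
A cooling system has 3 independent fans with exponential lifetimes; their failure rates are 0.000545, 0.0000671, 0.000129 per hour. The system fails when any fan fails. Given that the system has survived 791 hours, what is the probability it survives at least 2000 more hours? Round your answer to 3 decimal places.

0.227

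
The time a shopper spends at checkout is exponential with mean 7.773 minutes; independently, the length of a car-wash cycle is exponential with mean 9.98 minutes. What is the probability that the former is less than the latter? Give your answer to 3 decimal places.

λ_1 = 1/7.773 = 0.12865, λ_2 = 1/9.98 = 0.1002.
For independent exponentials, P(the former < the latter) = λ_1/(λ_1+λ_2) = 0.12865/0.228851 ≈ 0.562.

0.562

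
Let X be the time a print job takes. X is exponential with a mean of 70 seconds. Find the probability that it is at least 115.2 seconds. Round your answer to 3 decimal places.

The rate is λ = 1/70 = 0.0142857 per second.
P(X > 115.2) = e^(−λ·115.2) = e^(−1.6457) ≈ 0.193.

0.193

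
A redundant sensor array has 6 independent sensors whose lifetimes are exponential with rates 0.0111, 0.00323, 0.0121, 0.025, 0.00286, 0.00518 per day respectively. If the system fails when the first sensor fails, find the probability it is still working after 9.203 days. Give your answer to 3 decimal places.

0.579

The time to first failure is exponential with rate Σλ = 0.0111 + 0.00323 + 0.0121 + 0.025 + 0.00286 + 0.00518 = 0.05947.
P(min > 9.203) = e^(−0.05947·9.203) = e^(−0.5473) ≈ 0.579.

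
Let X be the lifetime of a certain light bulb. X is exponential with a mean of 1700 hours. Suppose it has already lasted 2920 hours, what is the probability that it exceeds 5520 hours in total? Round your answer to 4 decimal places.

0.2167

The rate is λ = 1/1700 = 0.000588235 per hour.
By the memoryless property, P(X > 2920+2600 | X > 2920) = P(X > 2600).
P(X > 2600) = e^(−1.5294) ≈ 0.2167.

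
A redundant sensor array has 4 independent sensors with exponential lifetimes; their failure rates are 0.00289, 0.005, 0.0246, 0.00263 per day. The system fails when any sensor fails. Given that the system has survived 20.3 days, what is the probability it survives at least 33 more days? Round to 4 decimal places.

Time to first failure ~ Exp(Σλ) with Σλ = 0.03512.
By memorylessness, P(T > 20.3+33 | T > 20.3) = P(T > 33) = e^(−0.03512·33) ≈ 0.3138.

0.3138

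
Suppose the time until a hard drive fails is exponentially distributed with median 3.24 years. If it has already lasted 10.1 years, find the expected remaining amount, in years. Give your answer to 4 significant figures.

For an exponential, median = ln(2)/λ, so λ = ln 2 / 3.24 = 0.213934 per year.
By memorylessness, the remaining amount past any threshold is again Exp(λ) with mean 1/λ = 4.67433 years.

4.674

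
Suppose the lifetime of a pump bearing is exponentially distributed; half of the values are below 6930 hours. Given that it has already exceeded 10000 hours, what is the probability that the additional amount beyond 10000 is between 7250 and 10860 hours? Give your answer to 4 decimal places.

For an exponential, median = ln(2)/λ, so λ = ln 2 / 6930 = 0.000100021 per hour.
Memoryless: the residual past 10000 is again Exp(λ).
P(7250 < residual < 10860) = e^(−λ·7250) − e^(−λ·10860) = 0.48425 − 0.33749 ≈ 0.1468.

0.1468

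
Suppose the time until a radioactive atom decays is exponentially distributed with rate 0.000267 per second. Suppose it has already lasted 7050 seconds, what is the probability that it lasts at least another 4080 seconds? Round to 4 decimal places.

0.3364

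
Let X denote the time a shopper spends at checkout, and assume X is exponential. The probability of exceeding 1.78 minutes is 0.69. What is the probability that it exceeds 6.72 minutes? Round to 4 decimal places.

e^(−λ·1.78) = 0.69 ⇒ λ = −ln(0.69)/1.78 = 0.208463.
P(X > 6.72) = e^(−0.208463·6.72) = e^(−1.4009) ≈ 0.2464.

0.2464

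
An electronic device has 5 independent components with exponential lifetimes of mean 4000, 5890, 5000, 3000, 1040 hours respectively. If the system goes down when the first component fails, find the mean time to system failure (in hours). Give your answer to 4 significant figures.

522.3

The first failure time is exponential with rate Σλ_i = 1/4000 + 1/5890 + 1/5000 + 1/3000 + 1/1040 = 0.00191465 per hour.
E[min] = 1/Σλ = 1/0.00191465 = 522.288 hours.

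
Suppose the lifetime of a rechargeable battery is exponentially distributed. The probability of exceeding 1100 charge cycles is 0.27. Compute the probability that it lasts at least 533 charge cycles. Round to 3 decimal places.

0.530

e^(−λ·1100) = 0.27 ⇒ λ = −ln(0.27)/1100 = 0.0011903.
P(X > 533) = e^(−0.0011903·533) = e^(−0.63443) ≈ 0.530.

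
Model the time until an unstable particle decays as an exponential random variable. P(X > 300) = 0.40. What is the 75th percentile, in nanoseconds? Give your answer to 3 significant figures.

e^(−λ·300) = 0.40 ⇒ λ = −ln(0.40)/300 = 0.0030543.
75th percentile: 1 − e^(−λt) = 0.75, t = −ln(0.25)/λ = 453.882 nanoseconds.

454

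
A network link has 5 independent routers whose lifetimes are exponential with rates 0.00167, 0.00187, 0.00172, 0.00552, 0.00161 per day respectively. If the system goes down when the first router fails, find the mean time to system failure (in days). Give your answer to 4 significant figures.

The time to first failure is exponential with rate Σλ = 0.00167 + 0.00187 + 0.00172 + 0.00552 + 0.00161 = 0.01239.
E[min] = 1/Σλ = 1/0.01239 = 80.7103 days.

80.71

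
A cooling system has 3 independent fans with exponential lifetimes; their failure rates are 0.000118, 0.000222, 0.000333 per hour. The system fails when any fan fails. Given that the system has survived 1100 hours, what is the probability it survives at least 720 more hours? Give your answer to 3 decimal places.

Time to first failure ~ Exp(Σλ) with Σλ = 0.000673.
By memorylessness, P(T > 1100+720 | T > 1100) = P(T > 720) = e^(−0.000673·720) ≈ 0.616.

0.616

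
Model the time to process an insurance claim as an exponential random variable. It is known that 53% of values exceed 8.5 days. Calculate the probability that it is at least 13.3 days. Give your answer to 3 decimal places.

0.370

e^(−λ·8.5) = 0.53 ⇒ λ = −ln(0.53)/8.5 = 0.0746916.
P(X > 13.3) = e^(−0.0746916·13.3) = e^(−0.9934) ≈ 0.370.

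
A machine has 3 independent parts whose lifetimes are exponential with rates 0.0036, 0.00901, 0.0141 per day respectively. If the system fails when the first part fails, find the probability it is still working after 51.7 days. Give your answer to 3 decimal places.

0.251

The time to first failure is exponential with rate Σλ = 0.0036 + 0.00901 + 0.0141 = 0.02671.
P(min > 51.7) = e^(−0.02671·51.7) = e^(−1.3809) ≈ 0.251.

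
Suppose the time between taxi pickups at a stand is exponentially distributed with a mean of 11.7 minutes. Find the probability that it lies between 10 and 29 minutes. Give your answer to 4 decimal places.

0.3416

The rate is λ = 1/11.7 = 0.0854701 per minute.
P(10 < X < 29) = e^(−λ·10) − e^(−λ·29) = 0.42541 − 0.08386 ≈ 0.3416.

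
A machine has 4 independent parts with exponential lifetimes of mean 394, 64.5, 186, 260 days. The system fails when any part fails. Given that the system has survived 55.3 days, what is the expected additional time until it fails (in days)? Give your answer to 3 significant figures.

First-failure rate Σλ = 1/394 + 1/64.5 + 1/186 + 1/260 = 0.0272644.
By memorylessness the expected residual is 1/Σλ = 36.6778 days, regardless of the 55.3 already elapsed.

36.7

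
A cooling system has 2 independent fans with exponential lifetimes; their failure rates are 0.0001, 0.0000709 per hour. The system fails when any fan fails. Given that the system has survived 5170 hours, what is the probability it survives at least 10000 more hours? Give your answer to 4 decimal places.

0.1810

Time to first failure ~ Exp(Σλ) with Σλ = 0.0001709.
By memorylessness, P(T > 5170+10000 | T > 5170) = P(T > 10000) = e^(−0.0001709·10000) ≈ 0.1810.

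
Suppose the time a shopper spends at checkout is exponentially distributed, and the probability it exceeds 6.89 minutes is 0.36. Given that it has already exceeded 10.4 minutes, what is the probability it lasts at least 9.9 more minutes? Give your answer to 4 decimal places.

From e^(−λ·6.89) = 0.36, λ = −ln(0.36)/6.89 = 0.14828.
Memoryless: P(X > 10.4+9.9 | X > 10.4) = P(X > 9.9) = e^(−0.14828·9.9) ≈ 0.2304.

0.2304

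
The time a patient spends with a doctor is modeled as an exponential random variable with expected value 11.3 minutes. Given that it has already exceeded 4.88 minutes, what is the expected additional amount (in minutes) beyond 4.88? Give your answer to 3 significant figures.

11.3

The rate is λ = 1/11.3 = 0.0884956 per minute.
By memorylessness, the remaining amount past any threshold is again Exp(λ) with mean 1/λ = 11.3 minutes.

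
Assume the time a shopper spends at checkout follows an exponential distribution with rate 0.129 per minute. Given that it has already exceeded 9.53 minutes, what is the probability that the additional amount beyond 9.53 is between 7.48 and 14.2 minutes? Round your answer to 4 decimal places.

Memoryless: the residual past 9.53 is again Exp(λ).
P(7.48 < residual < 14.2) = e^(−λ·7.48) − e^(−λ·14.2) = 0.38101 − 0.16013 ≈ 0.2209.

0.2209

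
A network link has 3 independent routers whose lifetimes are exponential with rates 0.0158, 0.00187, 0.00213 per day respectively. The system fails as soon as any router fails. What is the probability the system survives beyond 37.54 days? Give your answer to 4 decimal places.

0.4755

The time to first failure is exponential with rate Σλ = 0.0158 + 0.00187 + 0.00213 = 0.0198.
P(min > 37.54) = e^(−0.0198·37.54) = e^(−0.74329) ≈ 0.4755.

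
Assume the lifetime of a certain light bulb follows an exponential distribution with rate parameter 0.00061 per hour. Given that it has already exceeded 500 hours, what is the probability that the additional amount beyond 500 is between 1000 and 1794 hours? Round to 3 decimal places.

Memoryless: the residual past 500 is again Exp(λ).
P(1000 < residual < 1794) = e^(−λ·1000) − e^(−λ·1794) = 0.54335 − 0.33476 ≈ 0.209.

0.209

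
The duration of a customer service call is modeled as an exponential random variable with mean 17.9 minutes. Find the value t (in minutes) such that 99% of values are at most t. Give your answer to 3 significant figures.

The rate is λ = 1/17.9 = 0.0558659 per minute.
Set 1 − e^(−λt) = 0.99, so t = −ln(0.01)/λ = 4.6052/0.0558659 ≈ 82.4325 minutes.

82.4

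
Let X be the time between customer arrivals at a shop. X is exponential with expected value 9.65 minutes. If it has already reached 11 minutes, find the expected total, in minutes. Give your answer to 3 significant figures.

20.7

The rate is λ = 1/9.65 = 0.103627 per minute.
By memorylessness, E[X | X > 11] = 11 + 1/λ = 11 + 9.65 = 20.65 minutes.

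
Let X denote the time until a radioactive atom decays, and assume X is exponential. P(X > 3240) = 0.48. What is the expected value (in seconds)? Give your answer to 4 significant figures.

e^(−λ·3240) = 0.48 ⇒ λ = −ln(0.48)/3240 = 0.000226534.
Mean = 1/λ = 4414.35 seconds.

4414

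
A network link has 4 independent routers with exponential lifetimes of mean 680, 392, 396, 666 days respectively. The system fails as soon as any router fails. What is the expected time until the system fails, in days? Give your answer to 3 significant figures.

The first failure time is exponential with rate Σλ_i = 1/680 + 1/392 + 1/396 + 1/666 = 0.00804836 per day.
E[min] = 1/Σλ = 1/0.00804836 = 124.249 days.

124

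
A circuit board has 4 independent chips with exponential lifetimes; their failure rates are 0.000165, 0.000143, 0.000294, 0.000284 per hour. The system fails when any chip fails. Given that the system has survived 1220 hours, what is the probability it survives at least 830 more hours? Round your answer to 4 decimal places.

Time to first failure ~ Exp(Σλ) with Σλ = 0.000886.
By memorylessness, P(T > 1220+830 | T > 1220) = P(T > 830) = e^(−0.000886·830) ≈ 0.4793.

0.4793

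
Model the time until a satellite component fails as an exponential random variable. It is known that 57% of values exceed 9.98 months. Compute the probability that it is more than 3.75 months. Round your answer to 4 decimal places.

e^(−λ·9.98) = 0.57 ⇒ λ = −ln(0.57)/9.98 = 0.0563245.
P(X > 3.75) = e^(−0.0563245·3.75) = e^(−0.21122) ≈ 0.8096.

0.8096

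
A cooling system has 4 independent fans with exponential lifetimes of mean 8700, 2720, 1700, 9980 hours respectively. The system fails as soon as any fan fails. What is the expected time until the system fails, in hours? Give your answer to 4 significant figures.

The first failure time is exponential with rate Σλ_i = 1/8700 + 1/2720 + 1/1700 + 1/9980 = 0.00117103 per hour.
E[min] = 1/Σλ = 1/0.00117103 = 853.953 hours.

854.0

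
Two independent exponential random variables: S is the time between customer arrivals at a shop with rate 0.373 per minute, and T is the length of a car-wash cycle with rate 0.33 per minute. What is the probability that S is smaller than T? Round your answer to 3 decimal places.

λ_1 = 0.373, λ_2 = 0.33.
For independent exponentials, P(S < T) = λ_1/(λ_1+λ_2) = 0.373/0.703 ≈ 0.531.

0.531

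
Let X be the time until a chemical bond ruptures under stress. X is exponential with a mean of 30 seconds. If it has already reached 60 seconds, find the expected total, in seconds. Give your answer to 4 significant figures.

90.00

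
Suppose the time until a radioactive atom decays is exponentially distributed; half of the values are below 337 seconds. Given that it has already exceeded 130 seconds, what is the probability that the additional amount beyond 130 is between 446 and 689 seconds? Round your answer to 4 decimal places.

0.1572

For an exponential, median = ln(2)/λ, so λ = ln 2 / 337 = 0.00205682 per second.
Memoryless: the residual past 130 is again Exp(λ).
P(446 < residual < 689) = e^(−λ·446) − e^(−λ·689) = 0.39958 − 0.24240 ≈ 0.1572.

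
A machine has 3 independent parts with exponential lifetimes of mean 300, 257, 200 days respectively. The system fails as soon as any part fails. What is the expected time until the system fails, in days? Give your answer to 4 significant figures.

81.80

The first failure time is exponential with rate Σλ_i = 1/300 + 1/257 + 1/200 = 0.0122244 per day.
E[min] = 1/Σλ = 1/0.0122244 = 81.8037 days.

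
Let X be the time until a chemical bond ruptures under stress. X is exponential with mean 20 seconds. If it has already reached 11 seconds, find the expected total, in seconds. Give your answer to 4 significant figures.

The rate is λ = 1/20 = 0.05 per second.
By memorylessness, E[X | X > 11] = 11 + 1/λ = 11 + 20 = 31 seconds.

31.00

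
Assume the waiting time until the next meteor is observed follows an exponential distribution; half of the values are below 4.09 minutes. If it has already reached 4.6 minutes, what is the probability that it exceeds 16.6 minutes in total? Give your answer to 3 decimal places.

0.131

For an exponential, median = ln(2)/λ, so λ = ln 2 / 4.09 = 0.169474 per minute.
By the memoryless property, P(X > 4.6+12 | X > 4.6) = P(X > 12).
P(X > 12) = e^(−2.0337) ≈ 0.131.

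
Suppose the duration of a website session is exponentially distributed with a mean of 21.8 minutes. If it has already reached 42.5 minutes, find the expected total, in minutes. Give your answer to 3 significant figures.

64.3

The rate is λ = 1/21.8 = 0.0458716 per minute.
By memorylessness, E[X | X > 42.5] = 42.5 + 1/λ = 42.5 + 21.8 = 64.3 minutes.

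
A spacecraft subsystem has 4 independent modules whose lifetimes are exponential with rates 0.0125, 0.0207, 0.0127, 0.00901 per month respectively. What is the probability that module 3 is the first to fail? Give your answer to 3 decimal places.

0.231

The time to first failure is exponential with rate Σλ = 0.0125 + 0.0207 + 0.0127 + 0.00901 = 0.05491.
P(module 3 first) = λ_3/Σλ = 0.0127/0.05491 ≈ 0.231.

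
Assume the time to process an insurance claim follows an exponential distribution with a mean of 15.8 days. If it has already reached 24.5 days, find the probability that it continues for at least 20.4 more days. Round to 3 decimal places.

0.275

The rate is λ = 1/15.8 = 0.0632911 per day.
By the memoryless property, P(X > 24.5+20.4 | X > 24.5) = P(X > 20.4).
P(X > 20.4) = e^(−1.2911) ≈ 0.275.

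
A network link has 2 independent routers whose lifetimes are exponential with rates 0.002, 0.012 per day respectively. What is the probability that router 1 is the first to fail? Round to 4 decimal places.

0.1429

The time to first failure is exponential with rate Σλ = 0.002 + 0.012 = 0.014.
P(router 1 first) = λ_1/Σλ = 0.002/0.014 ≈ 0.1429.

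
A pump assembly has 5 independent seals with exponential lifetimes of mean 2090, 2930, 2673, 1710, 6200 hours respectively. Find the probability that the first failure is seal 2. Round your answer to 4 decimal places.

Rates: λ_i = 1/mean_i → 0.000478469, 0.000341297, 0.000374111, 0.000584795, 0.00016129; Σλ = 0.00193996.
P(seal 2 first) = λ_2/Σλ = 0.000341297/0.00193996 ≈ 0.1759.

0.1759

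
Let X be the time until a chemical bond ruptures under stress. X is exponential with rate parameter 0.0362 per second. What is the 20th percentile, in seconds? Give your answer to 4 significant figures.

6.164

Set 1 − e^(−λt) = 0.2, so t = −ln(0.8)/λ = 0.22314/0.0362 ≈ 6.16419 seconds.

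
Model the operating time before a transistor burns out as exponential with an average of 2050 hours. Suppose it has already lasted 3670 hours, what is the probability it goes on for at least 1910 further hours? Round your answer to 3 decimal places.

0.394

The rate is λ = 1/2050 = 0.000487805 per hour.
The exponential is memoryless, so the remaining time is again Exp(λ): the condition X > 3670 is irrelevant.
P(X > 1910) = e^(−0.93171) ≈ 0.394.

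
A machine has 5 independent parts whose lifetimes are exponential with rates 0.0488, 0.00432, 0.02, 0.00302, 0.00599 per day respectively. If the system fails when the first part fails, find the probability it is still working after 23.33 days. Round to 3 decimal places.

0.147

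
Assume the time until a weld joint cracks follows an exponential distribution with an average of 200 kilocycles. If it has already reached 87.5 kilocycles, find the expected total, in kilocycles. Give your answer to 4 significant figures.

287.5

The rate is λ = 1/200 = 0.005 per kilocycle.
By memorylessness, E[X | X > 87.5] = 87.5 + 1/λ = 87.5 + 200 = 287.5 kilocycles.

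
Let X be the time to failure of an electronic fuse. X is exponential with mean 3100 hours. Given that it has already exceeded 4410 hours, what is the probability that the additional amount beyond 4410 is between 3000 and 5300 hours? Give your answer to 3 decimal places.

0.199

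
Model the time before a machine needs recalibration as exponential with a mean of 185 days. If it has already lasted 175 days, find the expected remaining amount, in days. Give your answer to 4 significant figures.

185.0

The rate is λ = 1/185 = 0.00540541 per day.
By memorylessness, the remaining amount past any threshold is again Exp(λ) with mean 1/λ = 185 days.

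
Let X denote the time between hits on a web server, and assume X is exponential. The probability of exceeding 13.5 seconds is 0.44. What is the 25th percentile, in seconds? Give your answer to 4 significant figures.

e^(−λ·13.5) = 0.44 ⇒ λ = −ln(0.44)/13.5 = 0.0608134.
25th percentile: 1 − e^(−λt) = 0.25, t = −ln(0.75)/λ = 4.73057 seconds.

4.731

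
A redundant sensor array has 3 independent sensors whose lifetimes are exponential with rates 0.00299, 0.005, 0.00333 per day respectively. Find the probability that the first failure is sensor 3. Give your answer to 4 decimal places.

0.2942

The time to first failure is exponential with rate Σλ = 0.00299 + 0.005 + 0.00333 = 0.01132.
P(sensor 3 first) = λ_3/Σλ = 0.00333/0.01132 ≈ 0.2942.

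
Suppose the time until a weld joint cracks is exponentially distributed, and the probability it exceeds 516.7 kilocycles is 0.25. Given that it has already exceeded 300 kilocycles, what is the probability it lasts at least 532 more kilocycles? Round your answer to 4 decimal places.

0.2399

From e^(−λ·516.7) = 0.25, λ = −ln(0.25)/516.7 = 0.00268298.
Memoryless: P(X > 300+532 | X > 300) = P(X > 532) = e^(−0.00268298·532) ≈ 0.2399.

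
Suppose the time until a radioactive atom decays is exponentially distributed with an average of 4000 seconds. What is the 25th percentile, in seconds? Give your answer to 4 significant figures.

The rate is λ = 1/4000 = 0.00025 per second.
Set 1 − e^(−λt) = 0.25, so t = −ln(0.75)/λ = 0.28768/0.00025 ≈ 1150.73 seconds.

1151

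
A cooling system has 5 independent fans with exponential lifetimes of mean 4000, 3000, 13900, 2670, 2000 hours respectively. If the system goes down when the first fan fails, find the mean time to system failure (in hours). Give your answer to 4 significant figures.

The first failure time is exponential with rate Σλ_i = 1/4000 + 1/3000 + 1/13900 + 1/2670 + 1/2000 = 0.00152981 per hour.
E[min] = 1/Σλ = 1/0.00152981 = 653.677 hours.

653.7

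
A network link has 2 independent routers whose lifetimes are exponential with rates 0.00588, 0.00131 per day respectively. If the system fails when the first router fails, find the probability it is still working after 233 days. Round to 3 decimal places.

0.187

The time to first failure is exponential with rate Σλ = 0.00588 + 0.00131 = 0.00719.
P(min > 233) = e^(−0.00719·233) = e^(−1.6753) ≈ 0.187.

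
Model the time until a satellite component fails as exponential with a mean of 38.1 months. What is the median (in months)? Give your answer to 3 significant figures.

The rate is λ = 1/38.1 = 0.0262467 per month.
Set 1 − e^(−λt) = 0.5, so t = −ln(0.5)/λ = 0.69315/0.0262467 ≈ 26.4089 months.

26.4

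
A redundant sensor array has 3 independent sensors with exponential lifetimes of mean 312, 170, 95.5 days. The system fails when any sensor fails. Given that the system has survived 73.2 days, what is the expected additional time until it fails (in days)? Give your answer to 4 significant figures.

51.13

First-failure rate Σλ = 1/312 + 1/170 + 1/95.5 = 0.0195587.
By memorylessness the expected residual is 1/Σλ = 51.1282 days, regardless of the 73.2 already elapsed.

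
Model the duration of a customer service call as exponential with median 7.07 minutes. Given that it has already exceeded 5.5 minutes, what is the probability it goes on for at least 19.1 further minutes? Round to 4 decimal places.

0.1537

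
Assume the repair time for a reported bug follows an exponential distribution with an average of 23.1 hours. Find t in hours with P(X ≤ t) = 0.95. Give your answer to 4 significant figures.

The rate is λ = 1/23.1 = 0.04329 per hour.
Set 1 − e^(−λt) = 0.95, so t = −ln(0.05)/λ = 2.9957/0.04329 ≈ 69.2014 hours.

69.20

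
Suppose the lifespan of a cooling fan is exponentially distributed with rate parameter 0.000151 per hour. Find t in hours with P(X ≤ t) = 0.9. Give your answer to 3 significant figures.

15200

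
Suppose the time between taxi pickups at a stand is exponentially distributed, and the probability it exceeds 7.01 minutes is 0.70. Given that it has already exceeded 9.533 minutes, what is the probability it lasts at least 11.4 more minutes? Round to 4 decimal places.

0.5599

From e^(−λ·7.01) = 0.70, λ = −ln(0.70)/7.01 = 0.0508809.
Memoryless: P(X > 9.533+11.4 | X > 9.533) = P(X > 11.4) = e^(−0.0508809·11.4) ≈ 0.5599.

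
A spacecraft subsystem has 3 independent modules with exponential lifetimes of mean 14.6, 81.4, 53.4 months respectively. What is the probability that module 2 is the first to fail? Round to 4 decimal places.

Rates: λ_i = 1/mean_i → 0.0684932, 0.012285, 0.0187266; Σλ = 0.0995048.
P(module 2 first) = λ_2/Σλ = 0.012285/0.0995048 ≈ 0.1235.

0.1235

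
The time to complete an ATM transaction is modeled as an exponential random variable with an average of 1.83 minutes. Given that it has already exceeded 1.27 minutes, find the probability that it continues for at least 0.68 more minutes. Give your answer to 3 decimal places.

0.690

The rate is λ = 1/1.83 = 0.546448 per minute.
By the memoryless property, P(X > 1.27+0.68 | X > 1.27) = P(X > 0.68).
P(X > 0.68) = e^(−0.37158) ≈ 0.690.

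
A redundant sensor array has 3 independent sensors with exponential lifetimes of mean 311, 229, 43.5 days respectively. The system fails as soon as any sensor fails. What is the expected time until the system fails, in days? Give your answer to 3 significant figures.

32.7

The first failure time is exponential with rate Σλ_i = 1/311 + 1/229 + 1/43.5 = 0.0305708 per day.
E[min] = 1/Σλ = 1/0.0305708 = 32.711 days.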